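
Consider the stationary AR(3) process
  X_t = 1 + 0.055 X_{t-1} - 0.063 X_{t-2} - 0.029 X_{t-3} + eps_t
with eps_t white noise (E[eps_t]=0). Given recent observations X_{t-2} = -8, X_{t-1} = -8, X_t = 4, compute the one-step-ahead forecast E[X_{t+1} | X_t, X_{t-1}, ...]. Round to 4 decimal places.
E[X_{t+1} \mid \mathcal F_t] = 1.9560

For an AR(p) model X_t = c + sum_i phi_i X_{t-i} + eps_t, the
one-step-ahead conditional mean is
  E[X_{t+1} | X_t, ...] = c + sum_i phi_i X_{t+1-i}.
Substitute known values:
  E[X_{t+1} | ...] = 1 + (0.055) * (4) + (-0.063) * (-8) + (-0.029) * (-8)
                   = 1.9560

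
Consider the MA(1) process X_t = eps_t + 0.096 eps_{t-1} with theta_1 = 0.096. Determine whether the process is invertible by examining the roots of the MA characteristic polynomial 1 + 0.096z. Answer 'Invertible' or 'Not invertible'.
\text{Invertible}

The MA(q) characteristic polynomial is P(z) = 1 + 0.096z.
Invertibility requires all roots to lie outside the unit circle, i.e. |z| > 1 for every root.
This is linear in z: 1 + (0.096) z = 0  =>  z = -1/(0.096) = -10.416667,  |z| = 10.416667.
Moduli of all roots: 10.4167.
All moduli strictly greater than 1? Yes.
Verdict: Invertible.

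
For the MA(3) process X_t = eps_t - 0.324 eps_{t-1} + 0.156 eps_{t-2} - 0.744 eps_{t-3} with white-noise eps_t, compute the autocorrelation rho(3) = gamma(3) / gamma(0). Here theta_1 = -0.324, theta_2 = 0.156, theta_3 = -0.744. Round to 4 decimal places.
\rho(3) = -0.4421

For an MA(q) process with theta_0 = 1, the autocovariance is
  gamma(k) = sigma^2 * sum_{i=0..q-k} theta_i * theta_{i+k},
and rho(k) = gamma(k) / gamma(0). Sigma^2 cancels.
  numerator   = (1)*(-0.744) = -0.744.
  denominator = (1)^2 + (-0.324)^2 + (0.156)^2 + (-0.744)^2 = 1.682848.
  rho(3) = -0.744 / 1.682848 = -0.4421.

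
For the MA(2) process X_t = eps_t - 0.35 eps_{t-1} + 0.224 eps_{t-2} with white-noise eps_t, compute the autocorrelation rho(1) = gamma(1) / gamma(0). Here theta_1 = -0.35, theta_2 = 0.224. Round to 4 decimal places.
\rho(1) = -0.3653

For an MA(q) process with theta_0 = 1, the autocovariance is
  gamma(k) = sigma^2 * sum_{i=0..q-k} theta_i * theta_{i+k},
and rho(k) = gamma(k) / gamma(0). Sigma^2 cancels.
  numerator   = (1)*(-0.35) + (-0.35)*(0.224) = -0.4284.
  denominator = (1)^2 + (-0.35)^2 + (0.224)^2 = 1.172676.
  rho(1) = -0.4284 / 1.172676 = -0.3653.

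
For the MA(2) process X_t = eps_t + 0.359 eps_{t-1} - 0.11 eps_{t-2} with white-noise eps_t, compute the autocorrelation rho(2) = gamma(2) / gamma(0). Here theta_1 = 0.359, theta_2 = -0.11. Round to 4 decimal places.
\rho(2) = -0.0964

For an MA(q) process with theta_0 = 1, the autocovariance is
  gamma(k) = sigma^2 * sum_{i=0..q-k} theta_i * theta_{i+k},
and rho(k) = gamma(k) / gamma(0). Sigma^2 cancels.
  numerator   = (1)*(-0.11) = -0.11.
  denominator = (1)^2 + (0.359)^2 + (-0.11)^2 = 1.140981.
  rho(2) = -0.11 / 1.140981 = -0.0964.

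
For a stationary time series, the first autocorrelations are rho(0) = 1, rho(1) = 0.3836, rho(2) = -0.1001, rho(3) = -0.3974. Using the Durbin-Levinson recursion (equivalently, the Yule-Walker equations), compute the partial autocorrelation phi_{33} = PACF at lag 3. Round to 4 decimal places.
\phi_{33} = -0.3030

The PACF at lag k is phi_{kk}, the last component of the solution
to the Yule-Walker system G_k phi = r_k where
  (G_k)_{ij} = rho(|i - j|), (r_k)_i = rho(i), i,j = 1..k.
Equivalently, Durbin-Levinson gives phi_{kk} iteratively:
  phi_{11} = rho(1)
  phi_{kk} = [rho(k) - sum_{j=1..k-1} phi_{k-1,j} rho(k-j)]
            / [1 - sum_{j=1..k-1} phi_{k-1,j} rho(j)],
  phi_{k,j} = phi_{k-1,j} - phi_{kk} phi_{k-1,k-j},  j = 1..k-1.
Step k = 1:
  phi_11 = rho(1) = 0.3836.
Step k = 2:
  phi_22 = [rho(2) - phi_11 rho(1)] / [1 - phi_11 rho(1)] = [-0.1001 - (0.3836)(0.3836)] / [1 - (0.3836)(0.3836)]
         = -0.24724896 / 0.85285104 = -0.289909.
  Update: phi_21 = phi_11 - phi_22 phi_11 = 0.3836 - (-0.289909)(0.3836) = 0.494809.
Step k = 3:
  phi_33 = [rho(3) - phi_21 rho(2) - phi_22 rho(1)] / [1 - phi_21 rho(1) - phi_22 rho(2)]
    numerator   = -0.3974 - (0.494809)(-0.1001) - (-0.289909)(0.3836) = -0.23666063
    denominator = 1 - (0.494809)(0.3836) - (-0.289909)(-0.1001) = 0.78117141
  phi_33 = -0.23666063 / 0.78117141 = -0.303.
Therefore phi_{33} = -0.3030.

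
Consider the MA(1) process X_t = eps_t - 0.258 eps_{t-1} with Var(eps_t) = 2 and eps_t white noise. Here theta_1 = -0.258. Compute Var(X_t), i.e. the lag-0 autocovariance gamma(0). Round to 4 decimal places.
\gamma(0) = 2.1331

For an MA(q) process X_t = eps_t + sum_i theta_i eps_{t-i} with
Var(eps_t) = sigma^2, the variance is
  gamma(0) = sigma^2 * (1 + sum_i theta_i^2).
  sum_i theta_i^2 = (-0.258)^2 = 0.066564.
  gamma(0) = 2 * (1 + 0.066564) = 2 * 1.066564 = 2.133128, which rounds to 2.1331.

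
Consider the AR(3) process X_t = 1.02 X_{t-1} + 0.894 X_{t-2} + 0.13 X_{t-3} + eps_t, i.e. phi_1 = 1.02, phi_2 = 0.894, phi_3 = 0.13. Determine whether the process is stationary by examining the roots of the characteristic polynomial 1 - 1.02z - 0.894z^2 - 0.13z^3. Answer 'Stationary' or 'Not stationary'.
\text{Not stationary}

The AR(p) characteristic polynomial is P(z) = 1 - 1.02z - 0.894z^2 - 0.13z^3.
Stationarity requires all roots to lie outside the unit circle, i.e. |z| > 1 for every root.
Degree 3: look for a simple real root z0 first, then factor out (1 - z/z0) and solve the remaining quadratic.
Testing z0 = -5: P(-5) = 1 + (-1.02)(-5) + (-0.894)(-5)^2 + (-0.13)(-5)^3
  = 1 + (5.1) + (-22.35) + (16.25) = 0.  So z_0 = -5 is a root, |z_0| = 5.
Divide out the factor (1 + 0.2 z) = (1 - z/z0) (since 1/z0 = -0.2):
  P(z) = (1 + 0.2 z)(1 + (-1.22) z + (-0.65) z^2)
  [check: z-coef -1.22 - (-0.2) = -1.02; z^2-coef -0.65 - (-0.2)(-1.22) = -0.894; z^3-coef -(-0.2)(-0.65) = -0.13.]
Remaining roots from the quadratic factor 1 + (-1.22) z + (-0.65) z^2:
  Set 1 + (-1.22) z + (-0.65) z^2 = 0, i.e. a z^2 + b z + c = 0 with a = -0.65, b = -1.22, c = 1.
  Discriminant D = b^2 - 4ac = (-1.22)^2 - 4*(-0.65)*1 = 1.4884 - (-2.6) = 4.0884.
  D >= 0, so the roots are real: z = (-b +/- sqrt(D)) / (2a) = (1.22 +/- 2.021979) / (-1.3).
    z_1 = (1.22 + 2.021979) / (-1.3) = -2.4938,   |z_1| = 2.4938.
    z_2 = (1.22 - 2.021979) / (-1.3) = 0.6169,   |z_2| = 0.6169.
Moduli of all roots: 5.0000, 2.4938, 0.6169.
All moduli strictly greater than 1? No.
Verdict: Not stationary.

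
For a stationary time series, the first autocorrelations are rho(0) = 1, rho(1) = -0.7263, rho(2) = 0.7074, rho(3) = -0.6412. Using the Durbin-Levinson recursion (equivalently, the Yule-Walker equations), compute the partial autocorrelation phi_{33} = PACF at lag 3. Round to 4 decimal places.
\phi_{33} = -0.1151

The PACF at lag k is phi_{kk}, the last component of the solution
to the Yule-Walker system G_k phi = r_k where
  (G_k)_{ij} = rho(|i - j|), (r_k)_i = rho(i), i,j = 1..k.
Equivalently, Durbin-Levinson gives phi_{kk} iteratively:
  phi_{11} = rho(1)
  phi_{kk} = [rho(k) - sum_{j=1..k-1} phi_{k-1,j} rho(k-j)]
            / [1 - sum_{j=1..k-1} phi_{k-1,j} rho(j)],
  phi_{k,j} = phi_{k-1,j} - phi_{kk} phi_{k-1,k-j},  j = 1..k-1.
Step k = 1:
  phi_11 = rho(1) = -0.7263.
Step k = 2:
  phi_22 = [rho(2) - phi_11 rho(1)] / [1 - phi_11 rho(1)] = [0.7074 - (-0.7263)(-0.7263)] / [1 - (-0.7263)(-0.7263)]
         = 0.17988831 / 0.47248831 = 0.380725.
  Update: phi_21 = phi_11 - phi_22 phi_11 = -0.7263 - (0.380725)(-0.7263) = -0.449779.
Step k = 3:
  phi_33 = [rho(3) - phi_21 rho(2) - phi_22 rho(1)] / [1 - phi_21 rho(1) - phi_22 rho(2)]
    numerator   = -0.6412 - (-0.449779)(0.7074) - (0.380725)(-0.7263) = -0.04650537
    denominator = 1 - (-0.449779)(-0.7263) - (0.380725)(0.7074) = 0.40400026
  phi_33 = -0.04650537 / 0.40400026 = -0.1151.
Therefore phi_{33} = -0.1151.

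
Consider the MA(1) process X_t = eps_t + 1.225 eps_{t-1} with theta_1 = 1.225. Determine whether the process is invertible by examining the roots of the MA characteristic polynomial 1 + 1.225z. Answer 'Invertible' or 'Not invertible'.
\text{Not invertible}

The MA(q) characteristic polynomial is P(z) = 1 + 1.225z.
Invertibility requires all roots to lie outside the unit circle, i.e. |z| > 1 for every root.
This is linear in z: 1 + (1.225) z = 0  =>  z = -1/(1.225) = -0.816327,  |z| = 0.816327.
Moduli of all roots: 0.8163.
All moduli strictly greater than 1? No.
Verdict: Not invertible.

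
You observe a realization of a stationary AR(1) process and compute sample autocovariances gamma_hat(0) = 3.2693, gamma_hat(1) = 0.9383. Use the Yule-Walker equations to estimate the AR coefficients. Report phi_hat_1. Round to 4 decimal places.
\hat\phi_{1} = 0.2870

The Yule-Walker equations for an AR(p) process read, in matrix form,
  Gamma_p phi = r_p,   with   (Gamma_p)_{ij} = gamma(|i - j|),
                       (r_p)_i = gamma(i),   i,j = 1..p.
Substitute the sample gammas (Toeplitz matrix and right-hand side of size 1):
  Gamma_p = [[3.2693]]
  r_p     = [0.9383]
With p = 1 this is the single equation gamma(0) phi_1 = gamma(1):
  phi_hat_1 = gamma(1) / gamma(0) = 0.9383 / 3.2693 = 0.2870.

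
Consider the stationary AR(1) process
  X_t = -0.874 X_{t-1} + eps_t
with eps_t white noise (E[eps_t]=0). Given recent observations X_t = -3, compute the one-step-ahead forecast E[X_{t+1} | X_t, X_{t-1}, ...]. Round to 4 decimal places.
E[X_{t+1} \mid \mathcal F_t] = 2.6220

For an AR(p) model X_t = c + sum_i phi_i X_{t-i} + eps_t, the
one-step-ahead conditional mean is
  E[X_{t+1} | X_t, ...] = c + sum_i phi_i X_{t+1-i}.
Substitute known values:
  E[X_{t+1} | ...] = (-0.874) * (-3)
                   = 2.6220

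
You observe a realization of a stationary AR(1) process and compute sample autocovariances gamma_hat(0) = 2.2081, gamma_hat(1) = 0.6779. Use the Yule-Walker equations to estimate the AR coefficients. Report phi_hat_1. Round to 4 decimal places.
\hat\phi_{1} = 0.3070

The Yule-Walker equations for an AR(p) process read, in matrix form,
  Gamma_p phi = r_p,   with   (Gamma_p)_{ij} = gamma(|i - j|),
                       (r_p)_i = gamma(i),   i,j = 1..p.
Substitute the sample gammas (Toeplitz matrix and right-hand side of size 1):
  Gamma_p = [[2.2081]]
  r_p     = [0.6779]
With p = 1 this is the single equation gamma(0) phi_1 = gamma(1):
  phi_hat_1 = gamma(1) / gamma(0) = 0.6779 / 2.2081 = 0.3070.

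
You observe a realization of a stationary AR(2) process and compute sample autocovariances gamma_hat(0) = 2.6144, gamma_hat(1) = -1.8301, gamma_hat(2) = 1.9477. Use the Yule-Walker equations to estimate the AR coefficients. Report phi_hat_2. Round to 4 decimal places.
\hat\phi_{2} = 0.5000

The Yule-Walker equations for an AR(p) process read, in matrix form,
  Gamma_p phi = r_p,   with   (Gamma_p)_{ij} = gamma(|i - j|),
                       (r_p)_i = gamma(i),   i,j = 1..p.
Substitute the sample gammas (Toeplitz matrix and right-hand side of size 2):
  Gamma_p = [[2.6144, -1.8301], [-1.8301, 2.6144]]
  r_p     = [-1.8301, 1.9477]
Written out:
  2.6144 phi_1 - 1.8301 phi_2 = -1.8301
  -1.8301 phi_1 + 2.6144 phi_2 = 1.9477
Solve by Cramer's rule:
  det = gamma(0)^2 - gamma(1)^2 = (2.6144)^2 - (-1.8301)^2 = 6.83508736 - 3.34926601 = 3.48582135
  phi_hat_1 = [gamma(1) gamma(0) - gamma(1) gamma(2)] / det = [(-1.8301)(2.6144) - (-1.8301)(1.9477)] / 3.48582135 = -1.22012767 / 3.48582135 = -0.35
  phi_hat_2 = [gamma(0) gamma(2) - gamma(1)^2] / det = [(2.6144)(1.9477) - (-1.8301)^2] / 3.48582135 = 1.74280087 / 3.48582135 = 0.5
So phi_hat = [-0.3500, 0.5000].
Therefore phi_hat_2 = 0.5000.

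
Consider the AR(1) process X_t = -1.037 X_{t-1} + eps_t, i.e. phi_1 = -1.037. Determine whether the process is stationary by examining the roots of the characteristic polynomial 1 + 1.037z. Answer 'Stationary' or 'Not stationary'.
\text{Not stationary}

The AR(p) characteristic polynomial is P(z) = 1 + 1.037z.
Stationarity requires all roots to lie outside the unit circle, i.e. |z| > 1 for every root.
This is linear in z: 1 + (1.037) z = 0  =>  z = -1/(1.037) = -0.96432,  |z| = 0.96432.
Moduli of all roots: 0.9643.
All moduli strictly greater than 1? No.
Verdict: Not stationary.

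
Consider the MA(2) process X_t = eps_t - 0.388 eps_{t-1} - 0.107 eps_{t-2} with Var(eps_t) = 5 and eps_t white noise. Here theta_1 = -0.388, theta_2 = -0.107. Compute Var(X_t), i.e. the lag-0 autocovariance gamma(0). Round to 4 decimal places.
\gamma(0) = 5.8100

For an MA(q) process X_t = eps_t + sum_i theta_i eps_{t-i} with
Var(eps_t) = sigma^2, the variance is
  gamma(0) = sigma^2 * (1 + sum_i theta_i^2).
  sum_i theta_i^2 = (-0.388)^2 + (-0.107)^2 = 0.150544 + 0.011449 = 0.161993.
  gamma(0) = 5 * (1 + 0.161993) = 5 * 1.161993 = 5.809965, which rounds to 5.8100.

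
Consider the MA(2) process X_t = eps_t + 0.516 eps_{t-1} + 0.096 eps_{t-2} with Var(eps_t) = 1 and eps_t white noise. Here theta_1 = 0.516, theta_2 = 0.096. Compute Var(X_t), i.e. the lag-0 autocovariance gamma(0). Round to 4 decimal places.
\gamma(0) = 1.2755

For an MA(q) process X_t = eps_t + sum_i theta_i eps_{t-i} with
Var(eps_t) = sigma^2, the variance is
  gamma(0) = sigma^2 * (1 + sum_i theta_i^2).
  sum_i theta_i^2 = (0.516)^2 + (0.096)^2 = 0.266256 + 0.009216 = 0.275472.
  gamma(0) = 1 * (1 + 0.275472) = 1 * 1.275472 = 1.275472, which rounds to 1.2755.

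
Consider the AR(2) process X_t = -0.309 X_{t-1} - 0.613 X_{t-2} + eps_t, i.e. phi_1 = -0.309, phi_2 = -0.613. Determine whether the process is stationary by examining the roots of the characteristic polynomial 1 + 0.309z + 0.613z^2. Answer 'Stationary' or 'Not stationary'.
\text{Stationary}

The AR(p) characteristic polynomial is P(z) = 1 + 0.309z + 0.613z^2.
Stationarity requires all roots to lie outside the unit circle, i.e. |z| > 1 for every root.
Set 1 + (0.309) z + (0.613) z^2 = 0, i.e. a z^2 + b z + c = 0 with a = 0.613, b = 0.309, c = 1.
Discriminant D = b^2 - 4ac = (0.309)^2 - 4*(0.613)*1 = 0.095481 - (2.452) = -2.356519.
D < 0, so the roots are the complex-conjugate pair z = (-b +/- i sqrt(-D)) / (2a) = -0.252 +/- 1.2521i.
For a conjugate pair |z|^2 = z * conj(z) = (product of roots) = c/a = 1/(0.613) = 1.631321, so |z| = sqrt(1.631321) = 1.2772 for both roots.
Moduli of all roots: 1.2772, 1.2772.
All moduli strictly greater than 1? Yes.
Verdict: Stationary.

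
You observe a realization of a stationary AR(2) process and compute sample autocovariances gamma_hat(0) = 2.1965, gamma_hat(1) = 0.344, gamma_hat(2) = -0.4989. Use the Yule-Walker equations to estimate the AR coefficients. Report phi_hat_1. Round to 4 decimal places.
\hat\phi_{1} = 0.1970

The Yule-Walker equations for an AR(p) process read, in matrix form,
  Gamma_p phi = r_p,   with   (Gamma_p)_{ij} = gamma(|i - j|),
                       (r_p)_i = gamma(i),   i,j = 1..p.
Substitute the sample gammas (Toeplitz matrix and right-hand side of size 2):
  Gamma_p = [[2.1965, 0.344], [0.344, 2.1965]]
  r_p     = [0.344, -0.4989]
Written out:
  2.1965 phi_1 + 0.344 phi_2 = 0.344
  0.344 phi_1 + 2.1965 phi_2 = -0.4989
Solve by Cramer's rule:
  det = gamma(0)^2 - gamma(1)^2 = (2.1965)^2 - (0.344)^2 = 4.82461225 - 0.118336 = 4.70627625
  phi_hat_1 = [gamma(1) gamma(0) - gamma(1) gamma(2)] / det = [(0.344)(2.1965) - (0.344)(-0.4989)] / 4.70627625 = 0.9272176 / 4.70627625 = 0.197
  phi_hat_2 = [gamma(0) gamma(2) - gamma(1)^2] / det = [(2.1965)(-0.4989) - (0.344)^2] / 4.70627625 = -1.21416985 / 4.70627625 = -0.258
So phi_hat = [0.1970, -0.2580].
Therefore phi_hat_1 = 0.1970.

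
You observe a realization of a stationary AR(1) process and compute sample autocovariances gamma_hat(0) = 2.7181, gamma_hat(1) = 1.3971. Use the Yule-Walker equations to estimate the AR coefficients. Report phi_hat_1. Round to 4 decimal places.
\hat\phi_{1} = 0.5140

The Yule-Walker equations for an AR(p) process read, in matrix form,
  Gamma_p phi = r_p,   with   (Gamma_p)_{ij} = gamma(|i - j|),
                       (r_p)_i = gamma(i),   i,j = 1..p.
Substitute the sample gammas (Toeplitz matrix and right-hand side of size 1):
  Gamma_p = [[2.7181]]
  r_p     = [1.3971]
With p = 1 this is the single equation gamma(0) phi_1 = gamma(1):
  phi_hat_1 = gamma(1) / gamma(0) = 1.3971 / 2.7181 = 0.5140.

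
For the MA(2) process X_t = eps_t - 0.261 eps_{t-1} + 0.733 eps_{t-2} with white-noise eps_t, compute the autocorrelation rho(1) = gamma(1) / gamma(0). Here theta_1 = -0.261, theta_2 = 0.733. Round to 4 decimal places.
\rho(1) = -0.2817

For an MA(q) process with theta_0 = 1, the autocovariance is
  gamma(k) = sigma^2 * sum_{i=0..q-k} theta_i * theta_{i+k},
and rho(k) = gamma(k) / gamma(0). Sigma^2 cancels.
  numerator   = (1)*(-0.261) + (-0.261)*(0.733) = -0.452313.
  denominator = (1)^2 + (-0.261)^2 + (0.733)^2 = 1.60541.
  rho(1) = -0.452313 / 1.60541 = -0.2817.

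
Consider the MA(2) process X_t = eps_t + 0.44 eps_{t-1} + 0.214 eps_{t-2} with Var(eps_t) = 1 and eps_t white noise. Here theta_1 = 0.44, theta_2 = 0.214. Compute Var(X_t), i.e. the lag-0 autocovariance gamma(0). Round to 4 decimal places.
\gamma(0) = 1.2394

For an MA(q) process X_t = eps_t + sum_i theta_i eps_{t-i} with
Var(eps_t) = sigma^2, the variance is
  gamma(0) = sigma^2 * (1 + sum_i theta_i^2).
  sum_i theta_i^2 = (0.44)^2 + (0.214)^2 = 0.1936 + 0.045796 = 0.239396.
  gamma(0) = 1 * (1 + 0.239396) = 1 * 1.239396 = 1.239396, which rounds to 1.2394.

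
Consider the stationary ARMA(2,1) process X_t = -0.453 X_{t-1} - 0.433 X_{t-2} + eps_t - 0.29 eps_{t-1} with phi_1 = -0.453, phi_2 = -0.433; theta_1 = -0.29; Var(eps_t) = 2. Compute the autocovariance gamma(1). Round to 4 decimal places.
\gamma(1) = -1.5005

Multiply the model equation by X_{t-k} and take expectations. With theta_0 = psi_0 = 1 and psi_j the MA(infinity) weights, this gives
  gamma(k) - sum_i phi_i gamma(k-i) = c_k,
  c_k = sigma^2 * sum_{j=k..q} theta_j psi_{j-k}   (c_k = 0 for k > q),
using gamma(-m) = gamma(m).
psi-weights needed (psi_j = theta_j + sum_i phi_i psi_{j-i}):
  psi_1 = theta_1 + phi_1 = -0.29 + (-0.453) = -0.743
Right-hand sides:
  c_0 = sigma^2 (1 + theta_1 psi_1) = 2 * (1 + (-0.29)(-0.743)) = 2 * 1.21547 = 2.43094
  c_1 = sigma^2 theta_1 = 2 * (-0.29) = -0.58
  c_2 = 0
Equations for k = 0, 1, 2 (AR order 2, c_2 = 0):
  (E0) gamma(0) = phi_1 gamma(1) + phi_2 gamma(2) + c_0
  (E1) gamma(1) = phi_1 gamma(0) + phi_2 gamma(1) + c_1
  (E2) gamma(2) = phi_1 gamma(1) + phi_2 gamma(0)
From (E1): gamma(1) = A gamma(0) + B with
  A = phi_1 / (1 - phi_2) = -0.453 / 1.433 = -0.31612,   B = c_1 / (1 - phi_2) = -0.58 / 1.433 = -0.404745.
Insert (E2) into (E0): gamma(0) (1 - phi_2^2) = phi_1 (1 + phi_2) gamma(1) + c_0.
  phi_1 (1 + phi_2) = (-0.453)(0.567) = -0.256851,   1 - phi_2^2 = 0.812511.
Replace gamma(1) by A gamma(0) + B and collect gamma(0):
  gamma(0) [0.812511 - (-0.256851)(-0.31612)] = (-0.256851)(-0.404745) + 2.43094
  gamma(0) * 0.731315 = 2.534899
  gamma(0) = 2.534899 / 0.731315 = 3.46622.
  gamma(1) = A gamma(0) + B = (-0.31612)(3.46622) + (-0.404745) = -1.500487.
Therefore gamma(1) = -1.5005 (to 4 decimal places).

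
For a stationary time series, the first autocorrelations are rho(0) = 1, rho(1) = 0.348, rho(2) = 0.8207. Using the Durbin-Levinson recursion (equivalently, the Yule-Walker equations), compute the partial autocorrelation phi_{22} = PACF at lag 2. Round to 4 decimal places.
\phi_{22} = 0.7960

The PACF at lag k is phi_{kk}, the last component of the solution
to the Yule-Walker system G_k phi = r_k where
  (G_k)_{ij} = rho(|i - j|), (r_k)_i = rho(i), i,j = 1..k.
Equivalently, Durbin-Levinson gives phi_{kk} iteratively:
  phi_{11} = rho(1)
  phi_{kk} = [rho(k) - sum_{j=1..k-1} phi_{k-1,j} rho(k-j)]
            / [1 - sum_{j=1..k-1} phi_{k-1,j} rho(j)],
  phi_{k,j} = phi_{k-1,j} - phi_{kk} phi_{k-1,k-j},  j = 1..k-1.
Step k = 1:
  phi_11 = rho(1) = 0.348.
Step k = 2:
  phi_22 = [rho(2) - phi_11 rho(1)] / [1 - phi_11 rho(1)] = [0.8207 - (0.348)(0.348)] / [1 - (0.348)(0.348)]
         = 0.699596 / 0.878896 = 0.796.
Therefore phi_{22} = 0.7960.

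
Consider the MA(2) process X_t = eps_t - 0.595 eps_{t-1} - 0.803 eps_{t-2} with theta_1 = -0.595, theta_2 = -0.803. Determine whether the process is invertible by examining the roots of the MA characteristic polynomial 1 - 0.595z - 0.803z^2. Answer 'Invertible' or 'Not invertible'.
\text{Not invertible}

The MA(q) characteristic polynomial is P(z) = 1 - 0.595z - 0.803z^2.
Invertibility requires all roots to lie outside the unit circle, i.e. |z| > 1 for every root.
Set 1 + (-0.595) z + (-0.803) z^2 = 0, i.e. a z^2 + b z + c = 0 with a = -0.803, b = -0.595, c = 1.
Discriminant D = b^2 - 4ac = (-0.595)^2 - 4*(-0.803)*1 = 0.354025 - (-3.212) = 3.566025.
D >= 0, so the roots are real: z = (-b +/- sqrt(D)) / (2a) = (0.595 +/- 1.888392) / (-1.606).
  z_1 = (0.595 + 1.888392) / (-1.606) = -1.5463,   |z_1| = 1.5463.
  z_2 = (0.595 - 1.888392) / (-1.606) = 0.8054,   |z_2| = 0.8054.
Moduli of all roots: 1.5463, 0.8054.
All moduli strictly greater than 1? No.
Verdict: Not invertible.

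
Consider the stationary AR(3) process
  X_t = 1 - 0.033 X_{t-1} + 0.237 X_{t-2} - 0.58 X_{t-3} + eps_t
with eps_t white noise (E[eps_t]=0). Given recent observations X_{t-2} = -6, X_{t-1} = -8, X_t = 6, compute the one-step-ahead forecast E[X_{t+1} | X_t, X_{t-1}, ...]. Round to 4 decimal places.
E[X_{t+1} \mid \mathcal F_t] = 2.3860

For an AR(p) model X_t = c + sum_i phi_i X_{t-i} + eps_t, the
one-step-ahead conditional mean is
  E[X_{t+1} | X_t, ...] = c + sum_i phi_i X_{t+1-i}.
Substitute known values:
  E[X_{t+1} | ...] = 1 + (-0.033) * (6) + (0.237) * (-8) + (-0.58) * (-6)
                   = 2.3860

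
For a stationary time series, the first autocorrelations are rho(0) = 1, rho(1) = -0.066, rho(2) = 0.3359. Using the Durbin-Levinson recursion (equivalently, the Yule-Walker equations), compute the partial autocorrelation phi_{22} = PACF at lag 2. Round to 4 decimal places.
\phi_{22} = 0.3330

The PACF at lag k is phi_{kk}, the last component of the solution
to the Yule-Walker system G_k phi = r_k where
  (G_k)_{ij} = rho(|i - j|), (r_k)_i = rho(i), i,j = 1..k.
Equivalently, Durbin-Levinson gives phi_{kk} iteratively:
  phi_{11} = rho(1)
  phi_{kk} = [rho(k) - sum_{j=1..k-1} phi_{k-1,j} rho(k-j)]
            / [1 - sum_{j=1..k-1} phi_{k-1,j} rho(j)],
  phi_{k,j} = phi_{k-1,j} - phi_{kk} phi_{k-1,k-j},  j = 1..k-1.
Step k = 1:
  phi_11 = rho(1) = -0.066.
Step k = 2:
  phi_22 = [rho(2) - phi_11 rho(1)] / [1 - phi_11 rho(1)] = [0.3359 - (-0.066)(-0.066)] / [1 - (-0.066)(-0.066)]
         = 0.331544 / 0.995644 = 0.333.
Therefore phi_{22} = 0.3330.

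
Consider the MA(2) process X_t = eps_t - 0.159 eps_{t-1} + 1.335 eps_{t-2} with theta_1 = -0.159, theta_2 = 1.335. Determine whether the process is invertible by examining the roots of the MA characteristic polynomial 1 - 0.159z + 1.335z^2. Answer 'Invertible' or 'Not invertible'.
\text{Not invertible}

The MA(q) characteristic polynomial is P(z) = 1 - 0.159z + 1.335z^2.
Invertibility requires all roots to lie outside the unit circle, i.e. |z| > 1 for every root.
Set 1 + (-0.159) z + (1.335) z^2 = 0, i.e. a z^2 + b z + c = 0 with a = 1.335, b = -0.159, c = 1.
Discriminant D = b^2 - 4ac = (-0.159)^2 - 4*(1.335)*1 = 0.025281 - (5.34) = -5.314719.
D < 0, so the roots are the complex-conjugate pair z = (-b +/- i sqrt(-D)) / (2a) = 0.0596 +/- 0.8634i.
For a conjugate pair |z|^2 = z * conj(z) = (product of roots) = c/a = 1/(1.335) = 0.749064, so |z| = sqrt(0.749064) = 0.8655 for both roots.
Moduli of all roots: 0.8655, 0.8655.
All moduli strictly greater than 1? No.
Verdict: Not invertible.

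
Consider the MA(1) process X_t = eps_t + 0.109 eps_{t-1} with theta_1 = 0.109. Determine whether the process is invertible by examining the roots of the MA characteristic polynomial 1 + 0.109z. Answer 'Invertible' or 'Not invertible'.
\text{Invertible}

The MA(q) characteristic polynomial is P(z) = 1 + 0.109z.
Invertibility requires all roots to lie outside the unit circle, i.e. |z| > 1 for every root.
This is linear in z: 1 + (0.109) z = 0  =>  z = -1/(0.109) = -9.174312,  |z| = 9.174312.
Moduli of all roots: 9.1743.
All moduli strictly greater than 1? Yes.
Verdict: Invertible.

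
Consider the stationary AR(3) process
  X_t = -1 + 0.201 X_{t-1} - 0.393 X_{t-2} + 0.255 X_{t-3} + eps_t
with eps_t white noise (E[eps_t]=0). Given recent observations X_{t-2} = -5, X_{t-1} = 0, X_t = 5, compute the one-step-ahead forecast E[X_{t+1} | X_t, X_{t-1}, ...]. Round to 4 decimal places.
E[X_{t+1} \mid \mathcal F_t] = -1.2700

For an AR(p) model X_t = c + sum_i phi_i X_{t-i} + eps_t, the
one-step-ahead conditional mean is
  E[X_{t+1} | X_t, ...] = c + sum_i phi_i X_{t+1-i}.
Substitute known values:
  E[X_{t+1} | ...] = -1 + (0.201) * (5) + (-0.393) * (0) + (0.255) * (-5)
                   = -1.2700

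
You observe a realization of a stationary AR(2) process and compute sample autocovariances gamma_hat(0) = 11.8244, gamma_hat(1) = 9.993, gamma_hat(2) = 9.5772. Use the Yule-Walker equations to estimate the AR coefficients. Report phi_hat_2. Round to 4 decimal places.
\hat\phi_{2} = 0.3350

The Yule-Walker equations for an AR(p) process read, in matrix form,
  Gamma_p phi = r_p,   with   (Gamma_p)_{ij} = gamma(|i - j|),
                       (r_p)_i = gamma(i),   i,j = 1..p.
Substitute the sample gammas (Toeplitz matrix and right-hand side of size 2):
  Gamma_p = [[11.8244, 9.993], [9.993, 11.8244]]
  r_p     = [9.993, 9.5772]
Written out:
  11.8244 phi_1 + 9.993 phi_2 = 9.993
  9.993 phi_1 + 11.8244 phi_2 = 9.5772
Solve by Cramer's rule:
  det = gamma(0)^2 - gamma(1)^2 = (11.8244)^2 - (9.993)^2 = 139.81643536 - 99.860049 = 39.95638636
  phi_hat_1 = [gamma(1) gamma(0) - gamma(1) gamma(2)] / det = [(9.993)(11.8244) - (9.993)(9.5772)] / 39.95638636 = 22.4562696 / 39.95638636 = 0.562
  phi_hat_2 = [gamma(0) gamma(2) - gamma(1)^2] / det = [(11.8244)(9.5772) - (9.993)^2] / 39.95638636 = 13.38459468 / 39.95638636 = 0.335
So phi_hat = [0.5620, 0.3350].
Therefore phi_hat_2 = 0.3350.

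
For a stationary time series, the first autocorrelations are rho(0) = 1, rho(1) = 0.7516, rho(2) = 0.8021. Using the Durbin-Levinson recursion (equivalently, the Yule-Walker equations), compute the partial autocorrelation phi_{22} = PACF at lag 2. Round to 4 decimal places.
\phi_{22} = 0.5452

The PACF at lag k is phi_{kk}, the last component of the solution
to the Yule-Walker system G_k phi = r_k where
  (G_k)_{ij} = rho(|i - j|), (r_k)_i = rho(i), i,j = 1..k.
Equivalently, Durbin-Levinson gives phi_{kk} iteratively:
  phi_{11} = rho(1)
  phi_{kk} = [rho(k) - sum_{j=1..k-1} phi_{k-1,j} rho(k-j)]
            / [1 - sum_{j=1..k-1} phi_{k-1,j} rho(j)],
  phi_{k,j} = phi_{k-1,j} - phi_{kk} phi_{k-1,k-j},  j = 1..k-1.
Step k = 1:
  phi_11 = rho(1) = 0.7516.
Step k = 2:
  phi_22 = [rho(2) - phi_11 rho(1)] / [1 - phi_11 rho(1)] = [0.8021 - (0.7516)(0.7516)] / [1 - (0.7516)(0.7516)]
         = 0.23719744 / 0.43509744 = 0.5452.
Therefore phi_{22} = 0.5452.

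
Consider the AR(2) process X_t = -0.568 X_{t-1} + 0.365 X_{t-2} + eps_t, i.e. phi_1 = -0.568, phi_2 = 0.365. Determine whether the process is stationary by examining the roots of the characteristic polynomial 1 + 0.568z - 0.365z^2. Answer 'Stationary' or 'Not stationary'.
\text{Stationary}

The AR(p) characteristic polynomial is P(z) = 1 + 0.568z - 0.365z^2.
Stationarity requires all roots to lie outside the unit circle, i.e. |z| > 1 for every root.
Set 1 + (0.568) z + (-0.365) z^2 = 0, i.e. a z^2 + b z + c = 0 with a = -0.365, b = 0.568, c = 1.
Discriminant D = b^2 - 4ac = (0.568)^2 - 4*(-0.365)*1 = 0.322624 - (-1.46) = 1.782624.
D >= 0, so the roots are real: z = (-b +/- sqrt(D)) / (2a) = (-0.568 +/- 1.335149) / (-0.73).
  z_1 = (-0.568 + 1.335149) / (-0.73) = -1.0509,   |z_1| = 1.0509.
  z_2 = (-0.568 - 1.335149) / (-0.73) = 2.6071,   |z_2| = 2.6071.
Moduli of all roots: 1.0509, 2.6071.
All moduli strictly greater than 1? Yes.
Verdict: Stationary.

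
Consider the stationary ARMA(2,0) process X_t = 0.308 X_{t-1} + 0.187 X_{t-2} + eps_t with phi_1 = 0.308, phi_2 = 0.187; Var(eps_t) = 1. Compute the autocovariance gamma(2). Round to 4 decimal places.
\gamma(2) = 0.3674

Multiply the model equation by X_{t-k} and take expectations. With theta_0 = psi_0 = 1 and psi_j the MA(infinity) weights, this gives
  gamma(k) - sum_i phi_i gamma(k-i) = c_k,
  c_k = sigma^2 * sum_{j=k..q} theta_j psi_{j-k}   (c_k = 0 for k > q),
using gamma(-m) = gamma(m).
Pure AR (q = 0): c_0 = sigma^2 = 1, c_k = 0 for k >= 1.
Equations for k = 0, 1, 2 (AR order 2, c_2 = 0):
  (E0) gamma(0) = phi_1 gamma(1) + phi_2 gamma(2) + c_0
  (E1) gamma(1) = phi_1 gamma(0) + phi_2 gamma(1) + c_1
  (E2) gamma(2) = phi_1 gamma(1) + phi_2 gamma(0)
From (E1): gamma(1) = A gamma(0) + B with
  A = phi_1 / (1 - phi_2) = 0.308 / 0.813 = 0.378844,   B = c_1 / (1 - phi_2) = 0 / 0.813 = 0.
Insert (E2) into (E0): gamma(0) (1 - phi_2^2) = phi_1 (1 + phi_2) gamma(1) + c_0.
  phi_1 (1 + phi_2) = (0.308)(1.187) = 0.365596,   1 - phi_2^2 = 0.965031.
Replace gamma(1) by A gamma(0) + B and collect gamma(0):
  gamma(0) [0.965031 - (0.365596)(0.378844)] = c_0 = 1
  gamma(0) * 0.826527 = 1
  gamma(0) = 1 / 0.826527 = 1.209881.
  gamma(1) = A gamma(0) = (0.378844)(1.209881) = 0.458356.
  gamma(2) = phi_1 gamma(1) + phi_2 gamma(0) = (0.308)(0.458356) + (0.187)(1.209881) = 0.367422.
Therefore gamma(2) = 0.3674 (to 4 decimal places).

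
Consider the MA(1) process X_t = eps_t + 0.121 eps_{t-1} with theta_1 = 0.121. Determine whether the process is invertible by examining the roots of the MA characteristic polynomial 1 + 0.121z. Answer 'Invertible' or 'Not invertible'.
\text{Invertible}

The MA(q) characteristic polynomial is P(z) = 1 + 0.121z.
Invertibility requires all roots to lie outside the unit circle, i.e. |z| > 1 for every root.
This is linear in z: 1 + (0.121) z = 0  =>  z = -1/(0.121) = -8.264463,  |z| = 8.264463.
Moduli of all roots: 8.2645.
All moduli strictly greater than 1? Yes.
Verdict: Invertible.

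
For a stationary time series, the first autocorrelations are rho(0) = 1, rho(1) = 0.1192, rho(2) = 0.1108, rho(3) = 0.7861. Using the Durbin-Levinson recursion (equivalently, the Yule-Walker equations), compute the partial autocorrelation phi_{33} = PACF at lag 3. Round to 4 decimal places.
\phi_{33} = 0.7810

The PACF at lag k is phi_{kk}, the last component of the solution
to the Yule-Walker system G_k phi = r_k where
  (G_k)_{ij} = rho(|i - j|), (r_k)_i = rho(i), i,j = 1..k.
Equivalently, Durbin-Levinson gives phi_{kk} iteratively:
  phi_{11} = rho(1)
  phi_{kk} = [rho(k) - sum_{j=1..k-1} phi_{k-1,j} rho(k-j)]
            / [1 - sum_{j=1..k-1} phi_{k-1,j} rho(j)],
  phi_{k,j} = phi_{k-1,j} - phi_{kk} phi_{k-1,k-j},  j = 1..k-1.
Step k = 1:
  phi_11 = rho(1) = 0.1192.
Step k = 2:
  phi_22 = [rho(2) - phi_11 rho(1)] / [1 - phi_11 rho(1)] = [0.1108 - (0.1192)(0.1192)] / [1 - (0.1192)(0.1192)]
         = 0.09659136 / 0.98579136 = 0.097984.
  Update: phi_21 = phi_11 - phi_22 phi_11 = 0.1192 - (0.097984)(0.1192) = 0.10752.
Step k = 3:
  phi_33 = [rho(3) - phi_21 rho(2) - phi_22 rho(1)] / [1 - phi_21 rho(1) - phi_22 rho(2)]
    numerator   = 0.7861 - (0.10752)(0.1108) - (0.097984)(0.1192) = 0.7625071
    denominator = 1 - (0.10752)(0.1192) - (0.097984)(0.1108) = 0.97632699
  phi_33 = 0.7625071 / 0.97632699 = 0.781.
Therefore phi_{33} = 0.7810.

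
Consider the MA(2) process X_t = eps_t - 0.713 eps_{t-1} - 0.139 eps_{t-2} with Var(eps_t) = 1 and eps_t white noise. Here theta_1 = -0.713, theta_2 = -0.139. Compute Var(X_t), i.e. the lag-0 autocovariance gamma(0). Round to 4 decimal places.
\gamma(0) = 1.5277

For an MA(q) process X_t = eps_t + sum_i theta_i eps_{t-i} with
Var(eps_t) = sigma^2, the variance is
  gamma(0) = sigma^2 * (1 + sum_i theta_i^2).
  sum_i theta_i^2 = (-0.713)^2 + (-0.139)^2 = 0.508369 + 0.019321 = 0.52769.
  gamma(0) = 1 * (1 + 0.52769) = 1 * 1.52769 = 1.52769, which rounds to 1.5277.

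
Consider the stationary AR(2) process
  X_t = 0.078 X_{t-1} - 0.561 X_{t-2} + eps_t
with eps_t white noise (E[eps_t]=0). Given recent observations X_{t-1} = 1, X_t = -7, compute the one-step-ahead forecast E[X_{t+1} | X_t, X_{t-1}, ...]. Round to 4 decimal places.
E[X_{t+1} \mid \mathcal F_t] = -1.1070

For an AR(p) model X_t = c + sum_i phi_i X_{t-i} + eps_t, the
one-step-ahead conditional mean is
  E[X_{t+1} | X_t, ...] = c + sum_i phi_i X_{t+1-i}.
Substitute known values:
  E[X_{t+1} | ...] = (0.078) * (-7) + (-0.561) * (1)
                   = -1.1070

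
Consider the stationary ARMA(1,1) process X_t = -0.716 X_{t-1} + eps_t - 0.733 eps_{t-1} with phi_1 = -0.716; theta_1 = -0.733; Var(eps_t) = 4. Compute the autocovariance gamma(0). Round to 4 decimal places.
\gamma(0) = 21.2330

Multiply the model equation by X_{t-k} and take expectations. With theta_0 = psi_0 = 1 and psi_j the MA(infinity) weights, this gives
  gamma(k) - sum_i phi_i gamma(k-i) = c_k,
  c_k = sigma^2 * sum_{j=k..q} theta_j psi_{j-k}   (c_k = 0 for k > q),
using gamma(-m) = gamma(m).
psi-weights needed (psi_j = theta_j + sum_i phi_i psi_{j-i}):
  psi_1 = theta_1 + phi_1 = -0.733 + (-0.716) = -1.449
Right-hand sides:
  c_0 = sigma^2 (1 + theta_1 psi_1) = 4 * (1 + (-0.733)(-1.449)) = 4 * 2.062117 = 8.248468
  c_1 = sigma^2 theta_1 = 4 * (-0.733) = -2.932
  c_2 = 0
Equations for k = 0 and k = 1 (AR order 1):
  gamma(0) = phi_1 gamma(1) + c_0
  gamma(1) = phi_1 gamma(0) + c_1
Substituting the second into the first: gamma(0) (1 - phi_1^2) = c_0 + phi_1 c_1, so
  gamma(0) = (c_0 + phi_1 c_1) / (1 - phi_1^2) = (8.248468 + (-0.716)(-2.932)) / (1 - (-0.716)^2) = 10.34778 / 0.487344 = 21.23301.
Therefore gamma(0) = 21.2330 (to 4 decimal places).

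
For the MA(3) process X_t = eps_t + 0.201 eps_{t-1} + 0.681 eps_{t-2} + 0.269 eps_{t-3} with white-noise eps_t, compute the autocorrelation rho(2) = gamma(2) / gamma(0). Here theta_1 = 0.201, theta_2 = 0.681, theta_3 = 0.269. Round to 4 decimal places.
\rho(2) = 0.4663

For an MA(q) process with theta_0 = 1, the autocovariance is
  gamma(k) = sigma^2 * sum_{i=0..q-k} theta_i * theta_{i+k},
and rho(k) = gamma(k) / gamma(0). Sigma^2 cancels.
  numerator   = (1)*(0.681) + (0.201)*(0.269) = 0.735069.
  denominator = (1)^2 + (0.201)^2 + (0.681)^2 + (0.269)^2 = 1.576523.
  rho(2) = 0.735069 / 1.576523 = 0.4663.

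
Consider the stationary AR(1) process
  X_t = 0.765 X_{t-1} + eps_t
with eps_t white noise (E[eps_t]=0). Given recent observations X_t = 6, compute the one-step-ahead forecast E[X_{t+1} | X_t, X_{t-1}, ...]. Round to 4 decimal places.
E[X_{t+1} \mid \mathcal F_t] = 4.5900

For an AR(p) model X_t = c + sum_i phi_i X_{t-i} + eps_t, the
one-step-ahead conditional mean is
  E[X_{t+1} | X_t, ...] = c + sum_i phi_i X_{t+1-i}.
Substitute known values:
  E[X_{t+1} | ...] = (0.765) * (6)
                   = 4.5900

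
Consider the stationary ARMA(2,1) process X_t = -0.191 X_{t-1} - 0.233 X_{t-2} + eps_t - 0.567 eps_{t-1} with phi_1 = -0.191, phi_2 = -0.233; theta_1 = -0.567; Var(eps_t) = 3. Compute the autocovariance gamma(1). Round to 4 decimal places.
\gamma(1) = -2.1333

Multiply the model equation by X_{t-k} and take expectations. With theta_0 = psi_0 = 1 and psi_j the MA(infinity) weights, this gives
  gamma(k) - sum_i phi_i gamma(k-i) = c_k,
  c_k = sigma^2 * sum_{j=k..q} theta_j psi_{j-k}   (c_k = 0 for k > q),
using gamma(-m) = gamma(m).
psi-weights needed (psi_j = theta_j + sum_i phi_i psi_{j-i}):
  psi_1 = theta_1 + phi_1 = -0.567 + (-0.191) = -0.758
Right-hand sides:
  c_0 = sigma^2 (1 + theta_1 psi_1) = 3 * (1 + (-0.567)(-0.758)) = 3 * 1.429786 = 4.289358
  c_1 = sigma^2 theta_1 = 3 * (-0.567) = -1.701
  c_2 = 0
Equations for k = 0, 1, 2 (AR order 2, c_2 = 0):
  (E0) gamma(0) = phi_1 gamma(1) + phi_2 gamma(2) + c_0
  (E1) gamma(1) = phi_1 gamma(0) + phi_2 gamma(1) + c_1
  (E2) gamma(2) = phi_1 gamma(1) + phi_2 gamma(0)
From (E1): gamma(1) = A gamma(0) + B with
  A = phi_1 / (1 - phi_2) = -0.191 / 1.233 = -0.154907,   B = c_1 / (1 - phi_2) = -1.701 / 1.233 = -1.379562.
Insert (E2) into (E0): gamma(0) (1 - phi_2^2) = phi_1 (1 + phi_2) gamma(1) + c_0.
  phi_1 (1 + phi_2) = (-0.191)(0.767) = -0.146497,   1 - phi_2^2 = 0.945711.
Replace gamma(1) by A gamma(0) + B and collect gamma(0):
  gamma(0) [0.945711 - (-0.146497)(-0.154907)] = (-0.146497)(-1.379562) + 4.289358
  gamma(0) * 0.923018 = 4.49146
  gamma(0) = 4.49146 / 0.923018 = 4.866061.
  gamma(1) = A gamma(0) + B = (-0.154907)(4.866061) + (-1.379562) = -2.133348.
Therefore gamma(1) = -2.1333 (to 4 decimal places).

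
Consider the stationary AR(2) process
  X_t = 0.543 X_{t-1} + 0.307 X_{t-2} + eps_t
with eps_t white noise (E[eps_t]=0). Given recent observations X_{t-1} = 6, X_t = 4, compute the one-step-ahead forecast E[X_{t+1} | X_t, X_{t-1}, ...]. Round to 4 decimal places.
E[X_{t+1} \mid \mathcal F_t] = 4.0140

For an AR(p) model X_t = c + sum_i phi_i X_{t-i} + eps_t, the
one-step-ahead conditional mean is
  E[X_{t+1} | X_t, ...] = c + sum_i phi_i X_{t+1-i}.
Substitute known values:
  E[X_{t+1} | ...] = (0.543) * (4) + (0.307) * (6)
                   = 4.0140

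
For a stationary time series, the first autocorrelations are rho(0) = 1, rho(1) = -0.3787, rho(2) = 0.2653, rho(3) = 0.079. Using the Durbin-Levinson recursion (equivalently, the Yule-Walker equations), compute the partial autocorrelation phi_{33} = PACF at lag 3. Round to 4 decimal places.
\phi_{33} = 0.2610

The PACF at lag k is phi_{kk}, the last component of the solution
to the Yule-Walker system G_k phi = r_k where
  (G_k)_{ij} = rho(|i - j|), (r_k)_i = rho(i), i,j = 1..k.
Equivalently, Durbin-Levinson gives phi_{kk} iteratively:
  phi_{11} = rho(1)
  phi_{kk} = [rho(k) - sum_{j=1..k-1} phi_{k-1,j} rho(k-j)]
            / [1 - sum_{j=1..k-1} phi_{k-1,j} rho(j)],
  phi_{k,j} = phi_{k-1,j} - phi_{kk} phi_{k-1,k-j},  j = 1..k-1.
Step k = 1:
  phi_11 = rho(1) = -0.3787.
Step k = 2:
  phi_22 = [rho(2) - phi_11 rho(1)] / [1 - phi_11 rho(1)] = [0.2653 - (-0.3787)(-0.3787)] / [1 - (-0.3787)(-0.3787)]
         = 0.12188631 / 0.85658631 = 0.142293.
  Update: phi_21 = phi_11 - phi_22 phi_11 = -0.3787 - (0.142293)(-0.3787) = -0.324814.
Step k = 3:
  phi_33 = [rho(3) - phi_21 rho(2) - phi_22 rho(1)] / [1 - phi_21 rho(1) - phi_22 rho(2)]
    numerator   = 0.079 - (-0.324814)(0.2653) - (0.142293)(-0.3787) = 0.21905944
    denominator = 1 - (-0.324814)(-0.3787) - (0.142293)(0.2653) = 0.83924273
  phi_33 = 0.21905944 / 0.83924273 = 0.261.
Therefore phi_{33} = 0.2610.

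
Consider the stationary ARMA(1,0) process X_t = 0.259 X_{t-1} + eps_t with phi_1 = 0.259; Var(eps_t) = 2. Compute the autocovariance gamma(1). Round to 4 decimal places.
\gamma(1) = 0.5552

Multiply the model equation by X_{t-k} and take expectations. With theta_0 = psi_0 = 1 and psi_j the MA(infinity) weights, this gives
  gamma(k) - sum_i phi_i gamma(k-i) = c_k,
  c_k = sigma^2 * sum_{j=k..q} theta_j psi_{j-k}   (c_k = 0 for k > q),
using gamma(-m) = gamma(m).
Pure AR (q = 0): c_0 = sigma^2 = 2, c_k = 0 for k >= 1.
Equations for k = 0 and k = 1 (AR order 1):
  gamma(0) = phi_1 gamma(1) + c_0
  gamma(1) = phi_1 gamma(0) + c_1
Substituting the second into the first: gamma(0) (1 - phi_1^2) = c_0 + phi_1 c_1, so
  gamma(0) = c_0 / (1 - phi_1^2) = 2 / (1 - (0.259)^2) = 2 / 0.932919 = 2.143809.
  gamma(1) = phi_1 gamma(0) = (0.259)(2.143809) = 0.555246.
Therefore gamma(1) = 0.5552 (to 4 decimal places).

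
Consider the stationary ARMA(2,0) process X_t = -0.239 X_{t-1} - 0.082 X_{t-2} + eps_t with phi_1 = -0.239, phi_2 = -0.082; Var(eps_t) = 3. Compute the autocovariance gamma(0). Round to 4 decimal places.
\gamma(0) = 3.1752

Multiply the model equation by X_{t-k} and take expectations. With theta_0 = psi_0 = 1 and psi_j the MA(infinity) weights, this gives
  gamma(k) - sum_i phi_i gamma(k-i) = c_k,
  c_k = sigma^2 * sum_{j=k..q} theta_j psi_{j-k}   (c_k = 0 for k > q),
using gamma(-m) = gamma(m).
Pure AR (q = 0): c_0 = sigma^2 = 3, c_k = 0 for k >= 1.
Equations for k = 0, 1, 2 (AR order 2, c_2 = 0):
  (E0) gamma(0) = phi_1 gamma(1) + phi_2 gamma(2) + c_0
  (E1) gamma(1) = phi_1 gamma(0) + phi_2 gamma(1) + c_1
  (E2) gamma(2) = phi_1 gamma(1) + phi_2 gamma(0)
From (E1): gamma(1) = A gamma(0) + B with
  A = phi_1 / (1 - phi_2) = -0.239 / 1.082 = -0.220887,   B = c_1 / (1 - phi_2) = 0 / 1.082 = 0.
Insert (E2) into (E0): gamma(0) (1 - phi_2^2) = phi_1 (1 + phi_2) gamma(1) + c_0.
  phi_1 (1 + phi_2) = (-0.239)(0.918) = -0.219402,   1 - phi_2^2 = 0.993276.
Replace gamma(1) by A gamma(0) + B and collect gamma(0):
  gamma(0) [0.993276 - (-0.219402)(-0.220887)] = c_0 = 3
  gamma(0) * 0.944813 = 3
  gamma(0) = 3 / 0.944813 = 3.175232.
Therefore gamma(0) = 3.1752 (to 4 decimal places).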